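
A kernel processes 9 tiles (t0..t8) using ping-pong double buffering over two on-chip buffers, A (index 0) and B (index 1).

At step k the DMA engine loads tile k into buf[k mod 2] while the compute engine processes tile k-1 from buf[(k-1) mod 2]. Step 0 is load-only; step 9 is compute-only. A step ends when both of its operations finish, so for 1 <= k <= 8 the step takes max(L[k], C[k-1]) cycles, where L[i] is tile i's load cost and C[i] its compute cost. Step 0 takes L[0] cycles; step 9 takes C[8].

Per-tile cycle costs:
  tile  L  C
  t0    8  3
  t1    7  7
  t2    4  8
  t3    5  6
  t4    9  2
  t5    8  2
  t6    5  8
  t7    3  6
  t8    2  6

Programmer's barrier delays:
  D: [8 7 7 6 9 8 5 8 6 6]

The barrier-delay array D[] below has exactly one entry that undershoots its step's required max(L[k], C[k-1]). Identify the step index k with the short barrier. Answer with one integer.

step 0: need L[0]=8 = 8; D[0]=8 ok
step 1: need max(L[1]=7,C[0]=3) = 7; D[1]=7 ok
step 2: need max(L[2]=4,C[1]=7) = 7; D[2]=7 ok
step 3: need max(L[3]=5,C[2]=8) = 8; D[3]=6 SHORT
step 4: need max(L[4]=9,C[3]=6) = 9; D[4]=9 ok
step 5: need max(L[5]=8,C[4]=2) = 8; D[5]=8 ok
step 6: need max(L[6]=5,C[5]=2) = 5; D[6]=5 ok
step 7: need max(L[7]=3,C[6]=8) = 8; D[7]=8 ok
step 8: need max(L[8]=2,C[7]=6) = 6; D[8]=6 ok
step 9: need C[8]=6 = 6; D[9]=6 ok

hazard at step 3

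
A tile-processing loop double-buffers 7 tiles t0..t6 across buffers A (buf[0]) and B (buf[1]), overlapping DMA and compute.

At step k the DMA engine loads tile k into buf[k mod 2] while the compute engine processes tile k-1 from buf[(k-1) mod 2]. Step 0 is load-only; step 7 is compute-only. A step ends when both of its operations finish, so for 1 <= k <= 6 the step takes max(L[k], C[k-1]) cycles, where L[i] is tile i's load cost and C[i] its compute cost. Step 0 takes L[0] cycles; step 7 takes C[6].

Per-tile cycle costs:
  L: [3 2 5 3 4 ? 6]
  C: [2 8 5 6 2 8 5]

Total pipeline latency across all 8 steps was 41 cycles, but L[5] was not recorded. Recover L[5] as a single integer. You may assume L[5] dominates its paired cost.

L[5] = 4

step 0: dur = L[0]=3 = 3
step 1: dur = max(L[1]=2, C[0]=2) = 2
step 2: dur = max(L[2]=5, C[1]=8) = 8
step 3: dur = max(L[3]=3, C[2]=5) = 5
step 4: dur = max(L[4]=4, C[3]=6) = 6
step 5: dur = max(L[5]=?, C[4]=2) = L[5]  (unknown; binding)
step 6: dur = max(L[6]=6, C[5]=8) = 8
step 7: dur = C[6]=5 = 5
sum of known step durations = 37
dur[5] = total - known = 41 - 37 = 4
L[5] is the binding max in step 5, so L[5] = dur[5] = 4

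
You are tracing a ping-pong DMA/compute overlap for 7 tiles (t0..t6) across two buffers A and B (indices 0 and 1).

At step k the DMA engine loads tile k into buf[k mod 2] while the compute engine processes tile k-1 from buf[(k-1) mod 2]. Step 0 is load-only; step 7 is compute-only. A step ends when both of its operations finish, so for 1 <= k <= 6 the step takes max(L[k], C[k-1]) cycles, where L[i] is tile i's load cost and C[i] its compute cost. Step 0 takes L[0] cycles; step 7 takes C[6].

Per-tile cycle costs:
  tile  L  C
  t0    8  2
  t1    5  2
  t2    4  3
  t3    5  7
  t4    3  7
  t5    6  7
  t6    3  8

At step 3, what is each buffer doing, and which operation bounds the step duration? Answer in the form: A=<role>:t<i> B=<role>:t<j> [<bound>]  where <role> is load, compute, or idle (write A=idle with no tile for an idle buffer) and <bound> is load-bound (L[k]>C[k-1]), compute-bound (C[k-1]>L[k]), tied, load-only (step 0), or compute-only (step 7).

step 3: A=compute:t2 B=load:t3 [load-bound]

k=0 load=t0/8c comp=- wait=8 total=8
k=1 load=t1/5c comp=t0/2c wait=5 total=13
k=2 load=t2/4c comp=t1/2c wait=4 total=17
k=3 load=t3/5c comp=t2/3c wait=5 total=22
k=4 load=t4/3c comp=t3/7c wait=7 total=29
k=5 load=t5/6c comp=t4/7c wait=7 total=36
k=6 load=t6/3c comp=t5/7c wait=7 total=43
k=7 load=- comp=t6/8c wait=8 total=51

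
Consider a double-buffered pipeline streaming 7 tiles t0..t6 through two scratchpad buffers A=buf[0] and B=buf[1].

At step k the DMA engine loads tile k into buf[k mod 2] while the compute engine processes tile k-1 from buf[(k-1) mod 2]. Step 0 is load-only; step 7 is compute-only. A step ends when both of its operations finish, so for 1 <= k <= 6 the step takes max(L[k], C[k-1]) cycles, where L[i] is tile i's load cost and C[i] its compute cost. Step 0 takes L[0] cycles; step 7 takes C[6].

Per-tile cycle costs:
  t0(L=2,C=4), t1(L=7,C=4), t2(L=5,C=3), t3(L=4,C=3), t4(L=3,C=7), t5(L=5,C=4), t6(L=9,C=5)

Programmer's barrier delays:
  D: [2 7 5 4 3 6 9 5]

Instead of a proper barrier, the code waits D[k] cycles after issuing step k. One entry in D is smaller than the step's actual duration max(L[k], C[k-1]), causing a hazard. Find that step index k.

step 0: need L[0]=2 = 2; D[0]=2 ok
step 1: need max(L[1]=7,C[0]=4) = 7; D[1]=7 ok
step 2: need max(L[2]=5,C[1]=4) = 5; D[2]=5 ok
step 3: need max(L[3]=4,C[2]=3) = 4; D[3]=4 ok
step 4: need max(L[4]=3,C[3]=3) = 3; D[4]=3 ok
step 5: need max(L[5]=5,C[4]=7) = 7; D[5]=6 SHORT
step 6: need max(L[6]=9,C[5]=4) = 9; D[6]=9 ok
step 7: need C[6]=5 = 5; D[7]=5 ok

hazard at step 5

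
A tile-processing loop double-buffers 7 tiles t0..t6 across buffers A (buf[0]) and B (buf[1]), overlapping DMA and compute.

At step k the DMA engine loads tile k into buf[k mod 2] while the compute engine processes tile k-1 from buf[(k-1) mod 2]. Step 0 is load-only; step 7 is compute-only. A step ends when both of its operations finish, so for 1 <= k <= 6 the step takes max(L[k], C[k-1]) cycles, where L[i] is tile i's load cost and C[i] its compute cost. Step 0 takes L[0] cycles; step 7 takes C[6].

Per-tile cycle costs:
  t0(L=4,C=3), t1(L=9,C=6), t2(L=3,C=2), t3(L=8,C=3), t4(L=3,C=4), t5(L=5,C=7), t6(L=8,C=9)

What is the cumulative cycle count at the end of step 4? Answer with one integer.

step 0: L[0]=4 → dur=4, Σ=4 | A=load:t0 B=idle [load-only]
step 1: L[1]=9 C[0]=3 → dur=9, Σ=13 | A=compute:t0 B=load:t1 [load-bound]
step 2: L[2]=3 C[1]=6 → dur=6, Σ=19 | A=load:t2 B=compute:t1 [compute-bound]
step 3: L[3]=8 C[2]=2 → dur=8, Σ=27 | A=compute:t2 B=load:t3 [load-bound]
step 4: L[4]=3 C[3]=3 → dur=3, Σ=30 | A=load:t4 B=compute:t3 [tied]
step 5: L[5]=5 C[4]=4 → dur=5, Σ=35 | A=compute:t4 B=load:t5 [load-bound]
step 6: L[6]=8 C[5]=7 → dur=8, Σ=43 | A=load:t6 B=compute:t5 [load-bound]
step 7: C[6]=9 → dur=9, Σ=52 | A=compute:t6 B=idle [compute-only]

end_cycle[4] = 30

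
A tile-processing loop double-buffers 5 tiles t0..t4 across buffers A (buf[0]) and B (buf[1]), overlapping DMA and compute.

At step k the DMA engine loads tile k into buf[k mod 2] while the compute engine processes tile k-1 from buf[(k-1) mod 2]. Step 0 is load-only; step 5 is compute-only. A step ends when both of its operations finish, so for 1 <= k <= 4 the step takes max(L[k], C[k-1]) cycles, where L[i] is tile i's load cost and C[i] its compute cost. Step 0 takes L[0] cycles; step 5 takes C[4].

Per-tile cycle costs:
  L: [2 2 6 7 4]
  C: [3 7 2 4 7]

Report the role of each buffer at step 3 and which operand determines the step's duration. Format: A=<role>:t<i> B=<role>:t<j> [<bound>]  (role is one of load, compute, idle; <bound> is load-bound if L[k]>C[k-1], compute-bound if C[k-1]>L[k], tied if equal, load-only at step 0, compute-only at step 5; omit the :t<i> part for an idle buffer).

k=0 load=t0/2c comp=- wait=2 total=2
k=1 load=t1/2c comp=t0/3c wait=3 total=5
k=2 load=t2/6c comp=t1/7c wait=7 total=12
k=3 load=t3/7c comp=t2/2c wait=7 total=19
k=4 load=t4/4c comp=t3/4c wait=4 total=23
k=5 load=- comp=t4/7c wait=7 total=30

step 3: A=compute:t2 B=load:t3 [load-bound]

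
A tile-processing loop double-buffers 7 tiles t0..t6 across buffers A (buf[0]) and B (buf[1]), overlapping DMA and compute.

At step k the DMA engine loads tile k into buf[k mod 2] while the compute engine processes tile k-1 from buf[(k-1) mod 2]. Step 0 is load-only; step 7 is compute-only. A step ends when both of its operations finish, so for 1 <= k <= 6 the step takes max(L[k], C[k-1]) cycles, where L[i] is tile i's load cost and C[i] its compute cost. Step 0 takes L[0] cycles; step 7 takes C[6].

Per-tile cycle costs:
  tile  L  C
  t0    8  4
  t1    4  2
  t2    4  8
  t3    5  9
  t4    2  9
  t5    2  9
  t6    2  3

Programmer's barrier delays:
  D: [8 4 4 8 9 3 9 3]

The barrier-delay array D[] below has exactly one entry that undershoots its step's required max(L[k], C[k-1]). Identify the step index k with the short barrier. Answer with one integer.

hazard at step 5

step 0: need L[0]=8 = 8; D[0]=8 ok
step 1: need max(L[1]=4,C[0]=4) = 4; D[1]=4 ok
step 2: need max(L[2]=4,C[1]=2) = 4; D[2]=4 ok
step 3: need max(L[3]=5,C[2]=8) = 8; D[3]=8 ok
step 4: need max(L[4]=2,C[3]=9) = 9; D[4]=9 ok
step 5: need max(L[5]=2,C[4]=9) = 9; D[5]=3 SHORT
step 6: need max(L[6]=2,C[5]=9) = 9; D[6]=9 ok
step 7: need C[6]=3 = 3; D[7]=3 ok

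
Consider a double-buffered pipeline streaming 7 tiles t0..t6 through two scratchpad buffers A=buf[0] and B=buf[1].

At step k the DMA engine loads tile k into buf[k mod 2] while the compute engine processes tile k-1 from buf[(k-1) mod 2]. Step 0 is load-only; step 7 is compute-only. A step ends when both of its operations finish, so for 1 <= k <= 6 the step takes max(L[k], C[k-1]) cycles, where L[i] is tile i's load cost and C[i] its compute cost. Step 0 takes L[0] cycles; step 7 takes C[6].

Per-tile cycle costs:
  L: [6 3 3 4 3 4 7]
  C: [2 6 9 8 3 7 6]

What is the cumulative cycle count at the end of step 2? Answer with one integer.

  0. 6=6c; end=6; A:t0 B:-
  1. max(3,2)=3c; end=9; A:t0 B:t1
  2. max(3,6)=6c; end=15; A:t2 B:t1
  3. max(4,9)=9c; end=24; A:t2 B:t3
  4. max(3,8)=8c; end=32; A:t4 B:t3
  5. max(4,3)=4c; end=36; A:t4 B:t5
  6. max(7,7)=7c; end=43; A:t6 B:t5
  7. 6=6c; end=49; A:t6 B:t5

end_cycle[2] = 15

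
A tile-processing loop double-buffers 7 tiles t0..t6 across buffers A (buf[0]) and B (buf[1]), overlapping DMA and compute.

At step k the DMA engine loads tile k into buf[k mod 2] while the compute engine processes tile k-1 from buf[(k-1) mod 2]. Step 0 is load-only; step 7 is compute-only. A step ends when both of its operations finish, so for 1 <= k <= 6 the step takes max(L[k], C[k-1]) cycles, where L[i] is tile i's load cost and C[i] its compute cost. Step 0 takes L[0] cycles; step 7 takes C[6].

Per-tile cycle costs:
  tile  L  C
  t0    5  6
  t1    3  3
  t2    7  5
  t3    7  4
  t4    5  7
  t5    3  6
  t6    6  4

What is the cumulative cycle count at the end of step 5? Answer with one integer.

[0] DMA t0→A (5c) ∥ CU idle ⇒ 5c, clock 5
[1] DMA t1→B (3c) ∥ CU A:t0 (6c) ⇒ 6c, clock 11
[2] DMA t2→A (7c) ∥ CU B:t1 (3c) ⇒ 7c, clock 18
[3] DMA t3→B (7c) ∥ CU A:t2 (5c) ⇒ 7c, clock 25
[4] DMA t4→A (5c) ∥ CU B:t3 (4c) ⇒ 5c, clock 30
[5] DMA t5→B (3c) ∥ CU A:t4 (7c) ⇒ 7c, clock 37
[6] DMA t6→A (6c) ∥ CU B:t5 (6c) ⇒ 6c, clock 43
[7] DMA idle ∥ CU A:t6 (4c) ⇒ 4c, clock 47

end_cycle[5] = 37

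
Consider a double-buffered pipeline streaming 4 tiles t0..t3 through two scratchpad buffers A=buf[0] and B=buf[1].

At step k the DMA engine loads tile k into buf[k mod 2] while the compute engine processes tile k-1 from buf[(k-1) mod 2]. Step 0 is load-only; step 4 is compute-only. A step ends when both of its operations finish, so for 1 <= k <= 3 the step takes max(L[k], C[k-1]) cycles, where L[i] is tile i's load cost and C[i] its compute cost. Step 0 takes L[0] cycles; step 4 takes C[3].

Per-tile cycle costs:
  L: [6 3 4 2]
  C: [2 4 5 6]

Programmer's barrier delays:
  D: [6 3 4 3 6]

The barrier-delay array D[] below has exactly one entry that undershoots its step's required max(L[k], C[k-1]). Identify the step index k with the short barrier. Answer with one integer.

[0] required=L[0]=6=6 vs D=6 ok
[1] required=max(L[1]=3,C[0]=2)=3 vs D=3 ok
[2] required=max(L[2]=4,C[1]=4)=4 vs D=4 ok
[3] required=max(L[3]=2,C[2]=5)=5 vs D=3 SHORT
[4] required=C[3]=6=6 vs D=6 ok

hazard at step 3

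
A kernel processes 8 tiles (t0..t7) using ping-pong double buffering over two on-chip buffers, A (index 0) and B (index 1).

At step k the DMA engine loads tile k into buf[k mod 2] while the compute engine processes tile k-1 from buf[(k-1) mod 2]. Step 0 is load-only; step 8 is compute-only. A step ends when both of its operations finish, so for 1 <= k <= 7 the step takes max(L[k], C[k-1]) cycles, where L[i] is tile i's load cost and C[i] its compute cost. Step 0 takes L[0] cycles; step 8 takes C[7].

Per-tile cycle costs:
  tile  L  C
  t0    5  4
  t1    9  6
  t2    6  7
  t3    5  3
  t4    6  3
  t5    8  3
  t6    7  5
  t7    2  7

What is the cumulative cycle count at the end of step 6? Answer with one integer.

end_cycle[6] = 48

[0] DMA t0→A (5c) ∥ CU idle ⇒ 5c, clock 5
[1] DMA t1→B (9c) ∥ CU A:t0 (4c) ⇒ 9c, clock 14
[2] DMA t2→A (6c) ∥ CU B:t1 (6c) ⇒ 6c, clock 20
[3] DMA t3→B (5c) ∥ CU A:t2 (7c) ⇒ 7c, clock 27
[4] DMA t4→A (6c) ∥ CU B:t3 (3c) ⇒ 6c, clock 33
[5] DMA t5→B (8c) ∥ CU A:t4 (3c) ⇒ 8c, clock 41
[6] DMA t6→A (7c) ∥ CU B:t5 (3c) ⇒ 7c, clock 48
[7] DMA t7→B (2c) ∥ CU A:t6 (5c) ⇒ 5c, clock 53
[8] DMA idle ∥ CU B:t7 (7c) ⇒ 7c, clock 60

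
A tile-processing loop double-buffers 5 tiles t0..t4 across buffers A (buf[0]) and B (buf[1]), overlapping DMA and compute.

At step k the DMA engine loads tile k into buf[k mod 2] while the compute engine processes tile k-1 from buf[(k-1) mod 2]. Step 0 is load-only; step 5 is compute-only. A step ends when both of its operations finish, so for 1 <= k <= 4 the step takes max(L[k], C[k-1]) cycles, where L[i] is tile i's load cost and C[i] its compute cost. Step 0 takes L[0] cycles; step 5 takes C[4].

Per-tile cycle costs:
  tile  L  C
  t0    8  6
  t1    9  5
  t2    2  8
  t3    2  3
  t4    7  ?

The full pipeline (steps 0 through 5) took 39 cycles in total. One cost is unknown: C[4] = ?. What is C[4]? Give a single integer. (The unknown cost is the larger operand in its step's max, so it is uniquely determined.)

step 0 | dur = L[0]=8 = 8
step 1 | dur = max(L[1]=9, C[0]=6) = 9
step 2 | dur = max(L[2]=2, C[1]=5) = 5
step 3 | dur = max(L[3]=2, C[2]=8) = 8
step 4 | dur = max(L[4]=7, C[3]=3) = 7
step 5 | dur = C[4]=? = C[4]  (unknown; binding)
sum of known step durations = 37
dur[5] = total - known = 39 - 37 = 2
C[4] is the binding max in step 5, so C[4] = dur[5] = 2

C[4] = 2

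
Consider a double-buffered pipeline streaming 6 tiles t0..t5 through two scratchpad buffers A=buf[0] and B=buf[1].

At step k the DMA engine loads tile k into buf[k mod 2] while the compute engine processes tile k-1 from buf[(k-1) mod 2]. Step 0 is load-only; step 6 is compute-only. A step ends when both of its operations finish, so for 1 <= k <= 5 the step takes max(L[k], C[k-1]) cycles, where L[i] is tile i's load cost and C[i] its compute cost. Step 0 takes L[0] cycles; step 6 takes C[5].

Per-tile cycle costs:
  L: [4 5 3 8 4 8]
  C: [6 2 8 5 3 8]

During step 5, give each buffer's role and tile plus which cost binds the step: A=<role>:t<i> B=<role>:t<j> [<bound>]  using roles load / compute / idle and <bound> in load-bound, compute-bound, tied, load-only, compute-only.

step 5: A=compute:t4 B=load:t5 [load-bound]

[0] DMA t0→A (4c) ∥ CU idle ⇒ 4c, clock 4
[1] DMA t1→B (5c) ∥ CU A:t0 (6c) ⇒ 6c, clock 10
[2] DMA t2→A (3c) ∥ CU B:t1 (2c) ⇒ 3c, clock 13
[3] DMA t3→B (8c) ∥ CU A:t2 (8c) ⇒ 8c, clock 21
[4] DMA t4→A (4c) ∥ CU B:t3 (5c) ⇒ 5c, clock 26
[5] DMA t5→B (8c) ∥ CU A:t4 (3c) ⇒ 8c, clock 34
[6] DMA idle ∥ CU B:t5 (8c) ⇒ 8c, clock 42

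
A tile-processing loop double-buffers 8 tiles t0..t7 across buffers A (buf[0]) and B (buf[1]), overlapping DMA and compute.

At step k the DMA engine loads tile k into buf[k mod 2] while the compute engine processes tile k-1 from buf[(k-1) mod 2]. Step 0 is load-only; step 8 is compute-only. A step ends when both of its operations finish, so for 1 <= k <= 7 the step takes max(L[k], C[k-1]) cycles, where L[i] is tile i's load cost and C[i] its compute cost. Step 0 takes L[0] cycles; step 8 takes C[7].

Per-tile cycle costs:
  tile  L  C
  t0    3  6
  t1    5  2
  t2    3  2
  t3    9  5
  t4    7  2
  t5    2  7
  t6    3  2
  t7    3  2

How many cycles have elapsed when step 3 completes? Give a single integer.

step 0: L[0]=3 → dur=3, Σ=3 | A=load:t0 B=idle [load-only]
step 1: L[1]=5 C[0]=6 → dur=6, Σ=9 | A=compute:t0 B=load:t1 [compute-bound]
step 2: L[2]=3 C[1]=2 → dur=3, Σ=12 | A=load:t2 B=compute:t1 [load-bound]
step 3: L[3]=9 C[2]=2 → dur=9, Σ=21 | A=compute:t2 B=load:t3 [load-bound]
step 4: L[4]=7 C[3]=5 → dur=7, Σ=28 | A=load:t4 B=compute:t3 [load-bound]
step 5: L[5]=2 C[4]=2 → dur=2, Σ=30 | A=compute:t4 B=load:t5 [tied]
step 6: L[6]=3 C[5]=7 → dur=7, Σ=37 | A=load:t6 B=compute:t5 [compute-bound]
step 7: L[7]=3 C[6]=2 → dur=3, Σ=40 | A=compute:t6 B=load:t7 [load-bound]
step 8: C[7]=2 → dur=2, Σ=42 | A=idle B=compute:t7 [compute-only]

end_cycle[3] = 21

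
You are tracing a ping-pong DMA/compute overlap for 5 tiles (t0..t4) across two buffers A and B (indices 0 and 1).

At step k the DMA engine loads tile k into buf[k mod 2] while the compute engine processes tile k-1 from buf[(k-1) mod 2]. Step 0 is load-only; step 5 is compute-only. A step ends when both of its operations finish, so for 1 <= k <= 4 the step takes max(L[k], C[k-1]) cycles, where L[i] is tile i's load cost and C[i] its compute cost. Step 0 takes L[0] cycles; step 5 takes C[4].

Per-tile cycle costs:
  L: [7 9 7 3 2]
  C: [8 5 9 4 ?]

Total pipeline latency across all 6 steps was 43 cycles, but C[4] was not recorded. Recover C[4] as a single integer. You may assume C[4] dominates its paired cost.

step 0 = dur = L[0]=7 = 7
step 1 = dur = max(L[1]=9, C[0]=8) = 9
step 2 = dur = max(L[2]=7, C[1]=5) = 7
step 3 = dur = max(L[3]=3, C[2]=9) = 9
step 4 = dur = max(L[4]=2, C[3]=4) = 4
step 5 = dur = C[4]=? = C[4]  (unknown; binding)
sum of known step durations = 36
dur[5] = total - known = 43 - 36 = 7
C[4] is the binding max in step 5, so C[4] = dur[5] = 7

C[4] = 7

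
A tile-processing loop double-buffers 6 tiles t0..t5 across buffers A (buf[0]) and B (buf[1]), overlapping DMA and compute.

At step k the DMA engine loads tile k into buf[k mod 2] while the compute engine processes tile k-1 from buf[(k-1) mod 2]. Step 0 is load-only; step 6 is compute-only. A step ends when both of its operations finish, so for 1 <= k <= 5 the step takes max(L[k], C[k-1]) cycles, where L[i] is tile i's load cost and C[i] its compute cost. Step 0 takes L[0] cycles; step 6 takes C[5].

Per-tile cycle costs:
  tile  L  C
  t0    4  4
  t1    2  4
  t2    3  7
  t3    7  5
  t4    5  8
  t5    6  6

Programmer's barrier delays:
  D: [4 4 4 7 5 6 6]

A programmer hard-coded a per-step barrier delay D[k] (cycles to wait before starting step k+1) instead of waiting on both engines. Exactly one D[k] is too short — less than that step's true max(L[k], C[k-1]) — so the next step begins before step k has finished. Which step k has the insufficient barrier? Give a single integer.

step 0: need L[0]=4 = 4; D[0]=4 ok
step 1: need max(L[1]=2,C[0]=4) = 4; D[1]=4 ok
step 2: need max(L[2]=3,C[1]=4) = 4; D[2]=4 ok
step 3: need max(L[3]=7,C[2]=7) = 7; D[3]=7 ok
step 4: need max(L[4]=5,C[3]=5) = 5; D[4]=5 ok
step 5: need max(L[5]=6,C[4]=8) = 8; D[5]=6 SHORT
step 6: need C[5]=6 = 6; D[6]=6 ok

hazard at step 5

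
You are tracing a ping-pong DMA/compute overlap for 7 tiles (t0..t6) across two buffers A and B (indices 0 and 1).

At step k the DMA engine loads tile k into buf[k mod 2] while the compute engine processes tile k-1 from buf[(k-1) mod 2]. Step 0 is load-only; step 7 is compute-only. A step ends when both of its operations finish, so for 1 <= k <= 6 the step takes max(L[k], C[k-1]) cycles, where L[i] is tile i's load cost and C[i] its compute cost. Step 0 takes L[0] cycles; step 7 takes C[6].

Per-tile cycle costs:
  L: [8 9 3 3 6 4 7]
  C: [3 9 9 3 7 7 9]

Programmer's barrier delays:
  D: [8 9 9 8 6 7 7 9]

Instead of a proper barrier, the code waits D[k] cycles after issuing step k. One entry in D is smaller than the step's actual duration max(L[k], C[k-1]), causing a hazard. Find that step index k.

hazard at step 3

[0] required=L[0]=8=8 vs D=8 ok
[1] required=max(L[1]=9,C[0]=3)=9 vs D=9 ok
[2] required=max(L[2]=3,C[1]=9)=9 vs D=9 ok
[3] required=max(L[3]=3,C[2]=9)=9 vs D=8 SHORT
[4] required=max(L[4]=6,C[3]=3)=6 vs D=6 ok
[5] required=max(L[5]=4,C[4]=7)=7 vs D=7 ok
[6] required=max(L[6]=7,C[5]=7)=7 vs D=7 ok
[7] required=C[6]=9=9 vs D=9 ok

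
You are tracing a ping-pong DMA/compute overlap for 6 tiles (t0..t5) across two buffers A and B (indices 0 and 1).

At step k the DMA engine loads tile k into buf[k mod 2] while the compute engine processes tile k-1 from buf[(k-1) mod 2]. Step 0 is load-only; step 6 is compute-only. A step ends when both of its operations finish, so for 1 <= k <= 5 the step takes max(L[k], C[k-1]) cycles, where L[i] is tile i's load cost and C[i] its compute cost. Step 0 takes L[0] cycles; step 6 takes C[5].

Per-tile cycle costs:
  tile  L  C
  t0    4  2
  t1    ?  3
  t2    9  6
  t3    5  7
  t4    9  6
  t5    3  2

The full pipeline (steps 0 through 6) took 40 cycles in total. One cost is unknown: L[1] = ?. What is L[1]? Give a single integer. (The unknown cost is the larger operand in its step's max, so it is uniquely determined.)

L[1] = 4

step 0: dur = L[0]=4 = 4
step 1: dur = max(L[1]=?, C[0]=2) = L[1]  (unknown; binding)
step 2: dur = max(L[2]=9, C[1]=3) = 9
step 3: dur = max(L[3]=5, C[2]=6) = 6
step 4: dur = max(L[4]=9, C[3]=7) = 9
step 5: dur = max(L[5]=3, C[4]=6) = 6
step 6: dur = C[5]=2 = 2
sum of known step durations = 36
dur[1] = total - known = 40 - 36 = 4
L[1] is the binding max in step 1, so L[1] = dur[1] = 4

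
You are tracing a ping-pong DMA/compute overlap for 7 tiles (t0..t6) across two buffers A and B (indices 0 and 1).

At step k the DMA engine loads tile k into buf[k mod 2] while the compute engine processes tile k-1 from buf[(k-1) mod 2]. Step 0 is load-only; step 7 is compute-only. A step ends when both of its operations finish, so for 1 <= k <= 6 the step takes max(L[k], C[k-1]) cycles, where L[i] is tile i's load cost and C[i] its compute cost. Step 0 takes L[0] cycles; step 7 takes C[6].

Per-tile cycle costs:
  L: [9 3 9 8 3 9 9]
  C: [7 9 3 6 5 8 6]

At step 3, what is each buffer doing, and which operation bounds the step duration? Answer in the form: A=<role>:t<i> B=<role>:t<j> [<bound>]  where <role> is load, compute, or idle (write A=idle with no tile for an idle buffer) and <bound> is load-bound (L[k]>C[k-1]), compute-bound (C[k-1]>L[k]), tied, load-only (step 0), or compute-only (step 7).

step 0: L[0]=9 → dur=9, Σ=9 | A=load:t0 B=idle [load-only]
step 1: L[1]=3 C[0]=7 → dur=7, Σ=16 | A=compute:t0 B=load:t1 [compute-bound]
step 2: L[2]=9 C[1]=9 → dur=9, Σ=25 | A=load:t2 B=compute:t1 [tied]
step 3: L[3]=8 C[2]=3 → dur=8, Σ=33 | A=compute:t2 B=load:t3 [load-bound]
step 4: L[4]=3 C[3]=6 → dur=6, Σ=39 | A=load:t4 B=compute:t3 [compute-bound]
step 5: L[5]=9 C[4]=5 → dur=9, Σ=48 | A=compute:t4 B=load:t5 [load-bound]
step 6: L[6]=9 C[5]=8 → dur=9, Σ=57 | A=load:t6 B=compute:t5 [load-bound]
step 7: C[6]=6 → dur=6, Σ=63 | A=compute:t6 B=idle [compute-only]

step 3: A=compute:t2 B=load:t3 [load-bound]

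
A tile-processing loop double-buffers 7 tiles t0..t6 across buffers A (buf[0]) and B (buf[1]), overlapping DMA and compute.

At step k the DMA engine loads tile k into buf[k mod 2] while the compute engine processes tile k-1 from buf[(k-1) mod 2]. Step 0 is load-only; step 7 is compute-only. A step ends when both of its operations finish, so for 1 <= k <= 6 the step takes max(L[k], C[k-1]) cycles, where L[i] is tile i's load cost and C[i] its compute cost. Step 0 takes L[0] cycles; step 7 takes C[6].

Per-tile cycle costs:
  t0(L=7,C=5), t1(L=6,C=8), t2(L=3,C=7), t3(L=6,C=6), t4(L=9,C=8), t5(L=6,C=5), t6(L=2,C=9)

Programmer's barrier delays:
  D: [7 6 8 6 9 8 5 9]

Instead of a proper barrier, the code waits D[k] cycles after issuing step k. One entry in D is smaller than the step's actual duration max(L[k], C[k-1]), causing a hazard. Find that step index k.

hazard at step 3

[0] required=L[0]=7=7 vs D=7 ok
[1] required=max(L[1]=6,C[0]=5)=6 vs D=6 ok
[2] required=max(L[2]=3,C[1]=8)=8 vs D=8 ok
[3] required=max(L[3]=6,C[2]=7)=7 vs D=6 SHORT
[4] required=max(L[4]=9,C[3]=6)=9 vs D=9 ok
[5] required=max(L[5]=6,C[4]=8)=8 vs D=8 ok
[6] required=max(L[6]=2,C[5]=5)=5 vs D=5 ok
[7] required=C[6]=9=9 vs D=9 ok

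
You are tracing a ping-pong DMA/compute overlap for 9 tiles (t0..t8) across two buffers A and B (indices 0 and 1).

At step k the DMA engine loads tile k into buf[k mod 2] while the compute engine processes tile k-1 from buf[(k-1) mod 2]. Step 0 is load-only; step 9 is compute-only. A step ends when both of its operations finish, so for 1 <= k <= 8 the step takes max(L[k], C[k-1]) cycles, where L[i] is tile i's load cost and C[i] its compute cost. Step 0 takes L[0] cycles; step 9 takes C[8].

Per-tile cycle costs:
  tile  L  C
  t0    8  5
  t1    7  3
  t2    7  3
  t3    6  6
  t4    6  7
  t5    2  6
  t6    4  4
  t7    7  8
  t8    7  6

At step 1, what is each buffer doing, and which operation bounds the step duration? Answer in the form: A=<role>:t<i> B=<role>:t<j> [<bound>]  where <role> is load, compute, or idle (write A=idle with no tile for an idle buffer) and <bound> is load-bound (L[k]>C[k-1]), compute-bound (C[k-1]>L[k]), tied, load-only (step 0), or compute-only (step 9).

k=0 load=t0/8c comp=- wait=8 total=8
k=1 load=t1/7c comp=t0/5c wait=7 total=15
k=2 load=t2/7c comp=t1/3c wait=7 total=22
k=3 load=t3/6c comp=t2/3c wait=6 total=28
k=4 load=t4/6c comp=t3/6c wait=6 total=34
k=5 load=t5/2c comp=t4/7c wait=7 total=41
k=6 load=t6/4c comp=t5/6c wait=6 total=47
k=7 load=t7/7c comp=t6/4c wait=7 total=54
k=8 load=t8/7c comp=t7/8c wait=8 total=62
k=9 load=- comp=t8/6c wait=6 total=68

step 1: A=compute:t0 B=load:t1 [load-bound]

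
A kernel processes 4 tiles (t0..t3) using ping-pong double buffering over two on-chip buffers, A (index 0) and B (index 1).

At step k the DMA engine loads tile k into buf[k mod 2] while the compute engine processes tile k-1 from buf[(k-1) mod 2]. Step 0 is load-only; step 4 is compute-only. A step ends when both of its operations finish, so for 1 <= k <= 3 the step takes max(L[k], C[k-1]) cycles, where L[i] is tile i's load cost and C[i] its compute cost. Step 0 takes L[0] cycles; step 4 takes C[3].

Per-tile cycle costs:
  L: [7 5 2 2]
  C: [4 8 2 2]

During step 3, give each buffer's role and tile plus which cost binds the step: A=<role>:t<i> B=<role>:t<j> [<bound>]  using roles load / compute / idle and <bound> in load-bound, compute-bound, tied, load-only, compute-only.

step 0: L[0]=7 → dur=7, Σ=7 | A=load:t0 B=idle [load-only]
step 1: L[1]=5 C[0]=4 → dur=5, Σ=12 | A=compute:t0 B=load:t1 [load-bound]
step 2: L[2]=2 C[1]=8 → dur=8, Σ=20 | A=load:t2 B=compute:t1 [compute-bound]
step 3: L[3]=2 C[2]=2 → dur=2, Σ=22 | A=compute:t2 B=load:t3 [tied]
step 4: C[3]=2 → dur=2, Σ=24 | A=idle B=compute:t3 [compute-only]

step 3: A=compute:t2 B=load:t3 [tied]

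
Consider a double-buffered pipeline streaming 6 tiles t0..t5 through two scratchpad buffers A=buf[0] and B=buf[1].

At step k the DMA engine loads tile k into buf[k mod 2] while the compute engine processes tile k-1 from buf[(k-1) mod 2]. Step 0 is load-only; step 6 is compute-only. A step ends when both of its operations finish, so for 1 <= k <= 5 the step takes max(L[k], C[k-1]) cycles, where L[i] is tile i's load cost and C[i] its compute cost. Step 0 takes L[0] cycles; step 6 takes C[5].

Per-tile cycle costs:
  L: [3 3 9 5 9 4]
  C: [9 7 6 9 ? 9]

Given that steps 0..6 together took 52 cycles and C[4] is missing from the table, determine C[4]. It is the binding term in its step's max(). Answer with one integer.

C[4] = 7

step 0 | dur = L[0]=3 = 3
step 1 | dur = max(L[1]=3, C[0]=9) = 9
step 2 | dur = max(L[2]=9, C[1]=7) = 9
step 3 | dur = max(L[3]=5, C[2]=6) = 6
step 4 | dur = max(L[4]=9, C[3]=9) = 9
step 5 | dur = max(L[5]=4, C[4]=?) = C[4]  (unknown; binding)
step 6 | dur = C[5]=9 = 9
sum of known step durations = 45
dur[5] = total - known = 52 - 45 = 7
C[4] is the binding max in step 5, so C[4] = dur[5] = 7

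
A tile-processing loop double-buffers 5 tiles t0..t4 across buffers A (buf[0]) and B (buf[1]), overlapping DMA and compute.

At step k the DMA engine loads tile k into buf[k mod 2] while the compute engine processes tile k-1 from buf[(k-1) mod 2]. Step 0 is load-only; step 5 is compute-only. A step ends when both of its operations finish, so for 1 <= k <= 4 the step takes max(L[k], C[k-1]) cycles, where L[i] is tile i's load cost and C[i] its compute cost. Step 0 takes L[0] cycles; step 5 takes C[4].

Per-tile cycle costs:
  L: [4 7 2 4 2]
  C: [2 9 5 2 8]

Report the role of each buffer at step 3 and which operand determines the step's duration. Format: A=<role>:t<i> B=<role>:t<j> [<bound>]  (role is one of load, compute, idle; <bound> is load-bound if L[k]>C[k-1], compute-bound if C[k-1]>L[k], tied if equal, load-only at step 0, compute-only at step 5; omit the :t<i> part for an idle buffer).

k=0 load=t0/4c comp=- wait=4 total=4
k=1 load=t1/7c comp=t0/2c wait=7 total=11
k=2 load=t2/2c comp=t1/9c wait=9 total=20
k=3 load=t3/4c comp=t2/5c wait=5 total=25
k=4 load=t4/2c comp=t3/2c wait=2 total=27
k=5 load=- comp=t4/8c wait=8 total=35

step 3: A=compute:t2 B=load:t3 [compute-bound]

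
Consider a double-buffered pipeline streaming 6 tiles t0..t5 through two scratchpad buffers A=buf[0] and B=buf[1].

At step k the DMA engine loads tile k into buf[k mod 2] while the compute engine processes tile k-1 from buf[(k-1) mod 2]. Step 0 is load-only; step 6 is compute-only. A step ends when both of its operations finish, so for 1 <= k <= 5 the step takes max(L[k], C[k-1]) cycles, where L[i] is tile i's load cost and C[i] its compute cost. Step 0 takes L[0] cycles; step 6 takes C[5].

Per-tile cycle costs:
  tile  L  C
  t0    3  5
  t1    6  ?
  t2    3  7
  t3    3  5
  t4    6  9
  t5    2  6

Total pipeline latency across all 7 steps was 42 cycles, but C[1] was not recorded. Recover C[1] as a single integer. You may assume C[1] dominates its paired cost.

step 0: dur = L[0]=3 = 3
step 1: dur = max(L[1]=6, C[0]=5) = 6
step 2: dur = max(L[2]=3, C[1]=?) = C[1]  (unknown; binding)
step 3: dur = max(L[3]=3, C[2]=7) = 7
step 4: dur = max(L[4]=6, C[3]=5) = 6
step 5: dur = max(L[5]=2, C[4]=9) = 9
step 6: dur = C[5]=6 = 6
sum of known step durations = 37
dur[2] = total - known = 42 - 37 = 5
C[1] is the binding max in step 2, so C[1] = dur[2] = 5

C[1] = 5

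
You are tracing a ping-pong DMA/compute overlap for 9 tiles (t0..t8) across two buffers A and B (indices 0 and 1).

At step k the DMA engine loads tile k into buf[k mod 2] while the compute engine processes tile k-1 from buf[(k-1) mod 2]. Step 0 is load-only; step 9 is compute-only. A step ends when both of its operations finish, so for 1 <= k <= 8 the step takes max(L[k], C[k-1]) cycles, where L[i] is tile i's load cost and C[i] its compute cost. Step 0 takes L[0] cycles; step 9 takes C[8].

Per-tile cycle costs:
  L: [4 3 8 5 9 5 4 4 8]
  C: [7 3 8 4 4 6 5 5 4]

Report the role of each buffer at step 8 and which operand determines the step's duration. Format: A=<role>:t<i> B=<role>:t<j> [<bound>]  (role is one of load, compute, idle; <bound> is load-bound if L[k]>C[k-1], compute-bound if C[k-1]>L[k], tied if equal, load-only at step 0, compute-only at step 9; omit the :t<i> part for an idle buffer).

step 8: A=load:t8 B=compute:t7 [load-bound]

  0. 4=4c; end=4; A:t0 B:-
  1. max(3,7)=7c; end=11; A:t0 B:t1
  2. max(8,3)=8c; end=19; A:t2 B:t1
  3. max(5,8)=8c; end=27; A:t2 B:t3
  4. max(9,4)=9c; end=36; A:t4 B:t3
  5. max(5,4)=5c; end=41; A:t4 B:t5
  6. max(4,6)=6c; end=47; A:t6 B:t5
  7. max(4,5)=5c; end=52; A:t6 B:t7
  8. max(8,5)=8c; end=60; A:t8 B:t7
  9. 4=4c; end=64; A:t8 B:t7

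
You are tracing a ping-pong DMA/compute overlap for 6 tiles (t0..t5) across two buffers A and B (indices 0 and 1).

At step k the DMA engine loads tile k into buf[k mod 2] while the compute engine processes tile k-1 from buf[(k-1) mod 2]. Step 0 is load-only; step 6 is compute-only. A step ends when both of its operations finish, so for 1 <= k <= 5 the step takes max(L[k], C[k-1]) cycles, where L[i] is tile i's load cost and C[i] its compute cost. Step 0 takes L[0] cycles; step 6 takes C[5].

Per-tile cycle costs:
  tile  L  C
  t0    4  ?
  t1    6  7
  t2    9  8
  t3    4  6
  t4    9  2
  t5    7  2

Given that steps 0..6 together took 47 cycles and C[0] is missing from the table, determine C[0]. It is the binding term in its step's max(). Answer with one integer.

C[0] = 8

step 0 | dur = L[0]=4 = 4
step 1 | dur = max(L[1]=6, C[0]=?) = C[0]  (unknown; binding)
step 2 | dur = max(L[2]=9, C[1]=7) = 9
step 3 | dur = max(L[3]=4, C[2]=8) = 8
step 4 | dur = max(L[4]=9, C[3]=6) = 9
step 5 | dur = max(L[5]=7, C[4]=2) = 7
step 6 | dur = C[5]=2 = 2
sum of known step durations = 39
dur[1] = total - known = 47 - 39 = 8
C[0] is the binding max in step 1, so C[0] = dur[1] = 8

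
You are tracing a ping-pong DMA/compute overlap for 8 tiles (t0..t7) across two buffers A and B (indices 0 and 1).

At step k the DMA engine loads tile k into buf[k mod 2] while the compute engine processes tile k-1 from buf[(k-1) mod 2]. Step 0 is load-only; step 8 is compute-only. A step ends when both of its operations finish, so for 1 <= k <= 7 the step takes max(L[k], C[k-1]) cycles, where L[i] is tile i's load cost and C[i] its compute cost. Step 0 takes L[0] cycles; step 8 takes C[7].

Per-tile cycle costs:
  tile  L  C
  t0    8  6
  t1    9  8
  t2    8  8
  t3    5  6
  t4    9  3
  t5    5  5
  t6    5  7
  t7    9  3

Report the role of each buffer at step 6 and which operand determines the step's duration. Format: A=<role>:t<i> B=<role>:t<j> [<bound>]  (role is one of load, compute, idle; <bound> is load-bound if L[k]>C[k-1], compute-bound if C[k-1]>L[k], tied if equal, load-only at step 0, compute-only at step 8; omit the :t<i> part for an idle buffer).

step 0: L[0]=8 → dur=8, Σ=8 | A=load:t0 B=idle [load-only]
step 1: L[1]=9 C[0]=6 → dur=9, Σ=17 | A=compute:t0 B=load:t1 [load-bound]
step 2: L[2]=8 C[1]=8 → dur=8, Σ=25 | A=load:t2 B=compute:t1 [tied]
step 3: L[3]=5 C[2]=8 → dur=8, Σ=33 | A=compute:t2 B=load:t3 [compute-bound]
step 4: L[4]=9 C[3]=6 → dur=9, Σ=42 | A=load:t4 B=compute:t3 [load-bound]
step 5: L[5]=5 C[4]=3 → dur=5, Σ=47 | A=compute:t4 B=load:t5 [load-bound]
step 6: L[6]=5 C[5]=5 → dur=5, Σ=52 | A=load:t6 B=compute:t5 [tied]
step 7: L[7]=9 C[6]=7 → dur=9, Σ=61 | A=compute:t6 B=load:t7 [load-bound]
step 8: C[7]=3 → dur=3, Σ=64 | A=idle B=compute:t7 [compute-only]

step 6: A=load:t6 B=compute:t5 [tied]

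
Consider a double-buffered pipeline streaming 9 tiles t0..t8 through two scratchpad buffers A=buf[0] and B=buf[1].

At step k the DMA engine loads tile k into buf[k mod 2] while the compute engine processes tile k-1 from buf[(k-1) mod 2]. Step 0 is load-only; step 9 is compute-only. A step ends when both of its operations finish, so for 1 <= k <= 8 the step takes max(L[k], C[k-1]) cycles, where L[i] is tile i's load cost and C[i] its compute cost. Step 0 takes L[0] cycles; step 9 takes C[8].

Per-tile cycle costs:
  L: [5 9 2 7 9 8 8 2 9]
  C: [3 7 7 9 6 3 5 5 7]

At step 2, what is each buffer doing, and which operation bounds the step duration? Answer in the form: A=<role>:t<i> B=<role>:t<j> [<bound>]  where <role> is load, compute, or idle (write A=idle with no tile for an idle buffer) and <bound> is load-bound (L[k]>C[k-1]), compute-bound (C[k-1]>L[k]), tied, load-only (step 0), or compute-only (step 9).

step 0: L[0]=5 → dur=5, Σ=5 | A=load:t0 B=idle [load-only]
step 1: L[1]=9 C[0]=3 → dur=9, Σ=14 | A=compute:t0 B=load:t1 [load-bound]
step 2: L[2]=2 C[1]=7 → dur=7, Σ=21 | A=load:t2 B=compute:t1 [compute-bound]
step 3: L[3]=7 C[2]=7 → dur=7, Σ=28 | A=compute:t2 B=load:t3 [tied]
step 4: L[4]=9 C[3]=9 → dur=9, Σ=37 | A=load:t4 B=compute:t3 [tied]
step 5: L[5]=8 C[4]=6 → dur=8, Σ=45 | A=compute:t4 B=load:t5 [load-bound]
step 6: L[6]=8 C[5]=3 → dur=8, Σ=53 | A=load:t6 B=compute:t5 [load-bound]
step 7: L[7]=2 C[6]=5 → dur=5, Σ=58 | A=compute:t6 B=load:t7 [compute-bound]
step 8: L[8]=9 C[7]=5 → dur=9, Σ=67 | A=load:t8 B=compute:t7 [load-bound]
step 9: C[8]=7 → dur=7, Σ=74 | A=compute:t8 B=idle [compute-only]

step 2: A=load:t2 B=compute:t1 [compute-bound]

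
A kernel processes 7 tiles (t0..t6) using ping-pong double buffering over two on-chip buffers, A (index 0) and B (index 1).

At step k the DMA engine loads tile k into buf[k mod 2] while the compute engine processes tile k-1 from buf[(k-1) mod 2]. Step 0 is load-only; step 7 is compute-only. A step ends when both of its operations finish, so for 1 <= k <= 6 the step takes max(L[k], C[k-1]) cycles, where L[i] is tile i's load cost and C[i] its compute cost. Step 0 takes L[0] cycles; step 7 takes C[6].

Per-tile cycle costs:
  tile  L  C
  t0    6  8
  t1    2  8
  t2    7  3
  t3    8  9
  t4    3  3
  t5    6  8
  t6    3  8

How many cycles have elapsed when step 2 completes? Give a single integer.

  0. 6=6c; end=6; A:t0 B:-
  1. max(2,8)=8c; end=14; A:t0 B:t1
  2. max(7,8)=8c; end=22; A:t2 B:t1
  3. max(8,3)=8c; end=30; A:t2 B:t3
  4. max(3,9)=9c; end=39; A:t4 B:t3
  5. max(6,3)=6c; end=45; A:t4 B:t5
  6. max(3,8)=8c; end=53; A:t6 B:t5
  7. 8=8c; end=61; A:t6 B:t5

end_cycle[2] = 22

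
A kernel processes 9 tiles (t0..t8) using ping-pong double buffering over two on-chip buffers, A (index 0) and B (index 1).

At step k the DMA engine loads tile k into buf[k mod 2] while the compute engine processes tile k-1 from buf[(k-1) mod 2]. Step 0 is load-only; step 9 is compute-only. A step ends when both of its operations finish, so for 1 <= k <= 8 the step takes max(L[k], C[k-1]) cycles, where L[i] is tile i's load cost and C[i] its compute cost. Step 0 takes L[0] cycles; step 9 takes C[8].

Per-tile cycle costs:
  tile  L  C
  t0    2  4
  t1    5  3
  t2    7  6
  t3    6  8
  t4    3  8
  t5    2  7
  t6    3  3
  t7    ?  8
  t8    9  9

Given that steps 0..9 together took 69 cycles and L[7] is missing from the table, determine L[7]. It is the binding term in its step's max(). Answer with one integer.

step 0: dur = L[0]=2 = 2
step 1: dur = max(L[1]=5, C[0]=4) = 5
step 2: dur = max(L[2]=7, C[1]=3) = 7
step 3: dur = max(L[3]=6, C[2]=6) = 6
step 4: dur = max(L[4]=3, C[3]=8) = 8
step 5: dur = max(L[5]=2, C[4]=8) = 8
step 6: dur = max(L[6]=3, C[5]=7) = 7
step 7: dur = max(L[7]=?, C[6]=3) = L[7]  (unknown; binding)
step 8: dur = max(L[8]=9, C[7]=8) = 9
step 9: dur = C[8]=9 = 9
sum of known step durations = 61
dur[7] = total - known = 69 - 61 = 8
L[7] is the binding max in step 7, so L[7] = dur[7] = 8

L[7] = 8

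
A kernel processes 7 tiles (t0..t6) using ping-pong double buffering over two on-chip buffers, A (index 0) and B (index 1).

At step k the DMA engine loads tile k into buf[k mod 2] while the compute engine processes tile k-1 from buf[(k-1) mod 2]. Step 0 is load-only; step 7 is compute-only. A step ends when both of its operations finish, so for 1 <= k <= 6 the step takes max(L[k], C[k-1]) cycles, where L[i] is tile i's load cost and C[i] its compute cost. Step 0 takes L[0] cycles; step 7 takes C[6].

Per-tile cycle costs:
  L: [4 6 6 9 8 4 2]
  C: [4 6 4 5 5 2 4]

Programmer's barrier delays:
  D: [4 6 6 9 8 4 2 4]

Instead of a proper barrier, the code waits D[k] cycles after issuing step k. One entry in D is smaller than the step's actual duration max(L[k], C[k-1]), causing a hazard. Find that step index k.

[0] required=L[0]=4=4 vs D=4 ok
[1] required=max(L[1]=6,C[0]=4)=6 vs D=6 ok
[2] required=max(L[2]=6,C[1]=6)=6 vs D=6 ok
[3] required=max(L[3]=9,C[2]=4)=9 vs D=9 ok
[4] required=max(L[4]=8,C[3]=5)=8 vs D=8 ok
[5] required=max(L[5]=4,C[4]=5)=5 vs D=4 SHORT
[6] required=max(L[6]=2,C[5]=2)=2 vs D=2 ok
[7] required=C[6]=4=4 vs D=4 ok

hazard at step 5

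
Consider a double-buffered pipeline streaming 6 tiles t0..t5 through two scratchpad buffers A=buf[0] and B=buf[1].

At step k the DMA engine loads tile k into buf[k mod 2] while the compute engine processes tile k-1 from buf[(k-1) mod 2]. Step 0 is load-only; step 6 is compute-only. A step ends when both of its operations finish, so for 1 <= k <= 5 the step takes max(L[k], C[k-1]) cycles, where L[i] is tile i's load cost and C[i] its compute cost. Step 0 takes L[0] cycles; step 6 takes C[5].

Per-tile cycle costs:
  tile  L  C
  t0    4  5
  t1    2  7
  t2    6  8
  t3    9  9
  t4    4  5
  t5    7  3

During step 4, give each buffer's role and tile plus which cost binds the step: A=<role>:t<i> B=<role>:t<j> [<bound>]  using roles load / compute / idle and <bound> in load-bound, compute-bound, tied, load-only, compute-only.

k=0 load=t0/4c comp=- wait=4 total=4
k=1 load=t1/2c comp=t0/5c wait=5 total=9
k=2 load=t2/6c comp=t1/7c wait=7 total=16
k=3 load=t3/9c comp=t2/8c wait=9 total=25
k=4 load=t4/4c comp=t3/9c wait=9 total=34
k=5 load=t5/7c comp=t4/5c wait=7 total=41
k=6 load=- comp=t5/3c wait=3 total=44

step 4: A=load:t4 B=compute:t3 [compute-bound]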